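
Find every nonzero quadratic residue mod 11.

1 3 4 5 9

Square k = 1,…,5 (k and 11−k give the same square):
1²=1, 2²=4, 3²=9, 4²≡5, 5²≡3 (mod 11).
So the quadratic residues mod 11 are {1, 3, 4, 5, 9}.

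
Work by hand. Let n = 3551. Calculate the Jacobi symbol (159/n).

0

Reciprocity: 159 ≡ 3 and 3551 ≡ 3 (mod 4), so (159/3551) = −(3551/159).
Reduce top mod 159: now compute (53/159).
Reciprocity: 53 ≡ 1 and 159 ≡ 3 (mod 4), so (53/159) = +(159/53).
Reduce top mod 53: now compute (0/53).
Top reduces to 0: gcd > 1, so the symbol is 0.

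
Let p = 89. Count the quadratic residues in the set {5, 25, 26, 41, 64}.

3

(5/89) = +1 → QR.
(25/89) = +1 → QR.
(26/89) = -1 → non-residue.
(41/89) = -1 → non-residue.
(64/89) = +1 → QR.
Total quadratic residues among the 5: 3.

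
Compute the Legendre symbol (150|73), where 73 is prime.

First reduce: 150 ≡ 4 (mod 73).
Pull out 2^2: since 73 ≡ 1 (mod 8), (2/73) = +1, so (2/73)^2 = +1.
Reached (1/73) = 1. Collecting the sign flips along the way, the symbol is +1.

1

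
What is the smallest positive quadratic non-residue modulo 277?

2

(2/277) = −1, so 2 is the smallest positive non-residue mod 277.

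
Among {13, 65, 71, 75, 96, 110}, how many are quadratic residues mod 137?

(13/137) = -1 → non-residue.
(65/137) = +1 → QR.
(71/137) = -1 → non-residue.
(75/137) = -1 → non-residue.
(96/137) = -1 → non-residue.
(110/137) = -1 → non-residue.
Total quadratic residues among the 6: 1.

1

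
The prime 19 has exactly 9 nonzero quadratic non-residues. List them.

2, 3, 8, 10, 12, 13, 14, 15, 18

Square k = 1,…,9 (k and 19−k give the same square):
1²=1, 2²=4, 3²=9, 4²=16, 5²≡6, 6²≡17, 7²≡11, 8²≡7, 9²≡5 (mod 19).
The residues are {1, 4, 5, 6, 7, 9, 11, 16, 17}; the non-residues are the remaining 9 nonzero classes.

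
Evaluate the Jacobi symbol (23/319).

1

Reciprocity: 23 ≡ 3 and 319 ≡ 3 (mod 4), so (23/319) = −(319/23).
Reduce top mod 23: now compute (20/23).
Pull out 2^2: since 23 ≡ 7 (mod 8), (2/23) = +1, so (2/23)^2 = +1.
Reciprocity: 5 ≡ 1 and 23 ≡ 3 (mod 4), so (5/23) = +(23/5).
Reduce top mod 5: now compute (3/5).
Reciprocity: 3 ≡ 3 and 5 ≡ 1 (mod 4), so (3/5) = +(5/3).
Reduce top mod 3: now compute (2/3).
Pull out 2: since 3 ≡ 3 (mod 8), (2/3) = -1.
Reached (1/3) = 1. Collecting the sign flips along the way, the symbol is +1.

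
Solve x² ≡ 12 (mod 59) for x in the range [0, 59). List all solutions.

22, 37

Since 59 ≡ 3 (mod 4), a square root of 12 is 12^((59+1)/4) = 12^15 mod 59.
Repeated squaring: 12^2≡26, 12^4≡27, 12^8≡21 (mod 59).
12^15 = 12^(8+4+2+1) ≡ 22 (mod 59).
Check: 22² = 484 ≡ 12 (mod 59). The two roots are 22 and 37.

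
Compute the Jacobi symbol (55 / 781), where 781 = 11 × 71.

0

Reciprocity: 55 ≡ 3 and 781 ≡ 1 (mod 4), so (55/781) = +(781/55).
Reduce top mod 55: now compute (11/55).
Reciprocity: 11 ≡ 3 and 55 ≡ 3 (mod 4), so (11/55) = −(55/11).
Reduce top mod 11: now compute (0/11).
Top reduces to 0: gcd > 1, so the symbol is 0.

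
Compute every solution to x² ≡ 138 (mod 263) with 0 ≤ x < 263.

123, 140

Since 263 ≡ 3 (mod 4), a square root of 138 is 138^((263+1)/4) = 138^66 mod 263.
Repeated squaring: 138^2≡108, 138^4≡92, 138^8≡48, 138^16≡200, 138^32≡24, 138^64≡50 (mod 263).
138^66 = 138^(64+2) ≡ 140 (mod 263).
Check: 140² = 19600 ≡ 138 (mod 263). The two roots are 123 and 140.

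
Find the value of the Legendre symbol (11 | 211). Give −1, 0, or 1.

1

Reciprocity: 11 ≡ 3 and 211 ≡ 3 (mod 4), so (11/211) = −(211/11).
Reduce top mod 11: now compute (2/11).
Pull out 2: since 11 ≡ 3 (mod 8), (2/11) = -1.
Reached (1/11) = 1. Collecting the sign flips along the way, the symbol is +1.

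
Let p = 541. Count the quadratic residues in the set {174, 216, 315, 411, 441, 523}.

4

(174/541) = +1 → QR.
(216/541) = -1 → non-residue.
(315/541) = +1 → QR.
(411/541) = +1 → QR.
(441/541) = +1 → QR.
(523/541) = -1 → non-residue.
Total quadratic residues among the 6: 4.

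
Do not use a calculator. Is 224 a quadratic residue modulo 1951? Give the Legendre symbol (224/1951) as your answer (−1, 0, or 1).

1

Pull out 2^5: since 1951 ≡ 7 (mod 8), (2/1951) = +1, so (2/1951)^5 = +1.
Reciprocity: 7 ≡ 3 and 1951 ≡ 3 (mod 4), so (7/1951) = −(1951/7).
Reduce top mod 7: now compute (5/7).
Reciprocity: 5 ≡ 1 and 7 ≡ 3 (mod 4), so (5/7) = +(7/5).
Reduce top mod 5: now compute (2/5).
Pull out 2: since 5 ≡ 5 (mod 8), (2/5) = -1.
Reached (1/5) = 1. Collecting the sign flips along the way, the symbol is +1.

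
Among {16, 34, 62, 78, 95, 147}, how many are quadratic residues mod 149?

(16/149) = +1 → QR.
(34/149) = -1 → non-residue.
(62/149) = -1 → non-residue.
(78/149) = -1 → non-residue.
(95/149) = +1 → QR.
(147/149) = -1 → non-residue.
Total quadratic residues among the 6: 2.

2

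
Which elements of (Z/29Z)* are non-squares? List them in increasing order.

Square k = 1,…,14 (k and 29−k give the same square):
1²=1, 2²=4, 3²=9, 4²=16, 5²=25, 6²≡7, 7²≡20, 8²≡6, 9²≡23, 10²≡13, 11²≡5, 12²≡28, 13²≡24, 14²≡22 (mod 29).
The residues are {1, 4, 5, 6, 7, 9, 13, 16, 20, 22, 23, 24, 25, 28}; the non-residues are the remaining 14 nonzero classes.

2, 3, 8, 10, 11, 12, 14, 15, 17, 18, 19, 21, 26, 27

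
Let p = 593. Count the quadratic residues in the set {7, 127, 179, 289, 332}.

3

(7/593) = -1 → non-residue.
(127/593) = -1 → non-residue.
(179/593) = +1 → QR.
(289/593) = +1 → QR.
(332/593) = +1 → QR.
Total quadratic residues among the 5: 3.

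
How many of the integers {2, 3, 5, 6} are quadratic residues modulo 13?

(2/13) = -1 → non-residue.
(3/13) = +1 → QR.
(5/13) = -1 → non-residue.
(6/13) = -1 → non-residue.
Total quadratic residues among the 4: 1.

1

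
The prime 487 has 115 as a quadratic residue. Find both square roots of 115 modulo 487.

33, 454

Since 487 ≡ 3 (mod 4), a square root of 115 is 115^((487+1)/4) = 115^122 mod 487.
Repeated squaring: 115^2≡76, 115^4≡419, 115^8≡241, 115^16≡128, 115^32≡313, 115^64≡82 (mod 487).
115^122 = 115^(64+32+16+8+2) ≡ 33 (mod 487).
Check: 33² = 1089 ≡ 115 (mod 487). The two roots are 33 and 454.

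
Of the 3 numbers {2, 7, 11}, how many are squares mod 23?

1

(2/23) = +1 → QR.
(7/23) = -1 → non-residue.
(11/23) = -1 → non-residue.
Total quadratic residues among the 3: 1.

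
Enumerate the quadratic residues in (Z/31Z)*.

1,2,4,5,7,8,9,10,14,16,18,19,20,25,28

Square k = 1,…,15 (k and 31−k give the same square):
1²=1, 2²=4, 3²=9, 4²=16, 5²=25, 6²≡5, 7²≡18, 8²≡2, 9²≡19, 10²≡7, 11²≡28, 12²≡20, 13²≡14, 14²≡10, 15²≡8 (mod 31).
So the quadratic residues mod 31 are {1, 2, 4, 5, 7, 8, 9, 10, 14, 16, 18, 19, 20, 25, 28}.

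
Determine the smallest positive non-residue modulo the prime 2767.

(2/2767) = +1, so 2 is a residue.
(3/2767) = −1, so 3 is the smallest positive non-residue mod 2767.

3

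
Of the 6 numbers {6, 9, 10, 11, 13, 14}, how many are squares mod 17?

(6/17) = -1 → non-residue.
(9/17) = +1 → QR.
(10/17) = -1 → non-residue.
(11/17) = -1 → non-residue.
(13/17) = +1 → QR.
(14/17) = -1 → non-residue.
Total quadratic residues among the 6: 2.

2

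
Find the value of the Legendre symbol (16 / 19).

Euler's criterion: (16/19) ≡ 16^9 (mod 19).
16^2 ≡ 9 (mod 19)
16^4 ≡ 5 (mod 19)
16^8 ≡ 6 (mod 19)
16^9 = 16^(8+1) ≡ 1 (mod 19).
Result is 1, so (16/19) = 1.

1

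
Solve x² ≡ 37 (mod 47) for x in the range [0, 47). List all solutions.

15, 32

Since 47 ≡ 3 (mod 4), a square root of 37 is 37^((47+1)/4) = 37^12 mod 47.
Repeated squaring: 37^2≡6, 37^4≡36, 37^8≡27 (mod 47).
37^12 = 37^(8+4) ≡ 32 (mod 47).
Check: 32² = 1024 ≡ 37 (mod 47). The two roots are 15 and 32.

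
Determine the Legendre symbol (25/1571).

Reciprocity: 25 ≡ 1 and 1571 ≡ 3 (mod 4), so (25/1571) = +(1571/25).
Reduce top mod 25: now compute (21/25).
Reciprocity: 21 ≡ 1 and 25 ≡ 1 (mod 4), so (21/25) = +(25/21).
Reduce top mod 21: now compute (4/21).
Pull out 2^2: since 21 ≡ 5 (mod 8), (2/21) = -1, so (2/21)^2 = +1.
Reached (1/21) = 1. Collecting the sign flips along the way, the symbol is +1.

1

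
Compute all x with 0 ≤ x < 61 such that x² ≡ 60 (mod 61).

61 ≡ 1 (mod 4), so we find a root by search.
Trying successive values, 11² = 121 ≡ 60 (mod 61). The other root is 61 − 11 = 50.

11, 50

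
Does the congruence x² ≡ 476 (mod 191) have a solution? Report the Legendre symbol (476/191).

Euler's criterion: (476/191) ≡ 94^95 (mod 191).
94^2 ≡ 50 (mod 191)
94^4 ≡ 17 (mod 191)
94^8 ≡ 98 (mod 191)
94^16 ≡ 54 (mod 191)
94^32 ≡ 51 (mod 191)
94^64 ≡ 118 (mod 191)
94^95 = 94^(64+16+8+4+2+1) ≡ 190 (mod 191).
Result is 190 ≡ −1, so (476/191) = −1.

-1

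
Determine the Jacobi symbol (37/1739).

Reciprocity: 37 ≡ 1 and 1739 ≡ 3 (mod 4), so (37/1739) = +(1739/37).
Reduce top mod 37: now compute (0/37).
Top reduces to 0: gcd > 1, so the symbol is 0.

0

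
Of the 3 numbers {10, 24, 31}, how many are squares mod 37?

(10/37) = +1 → QR.
(24/37) = -1 → non-residue.
(31/37) = -1 → non-residue.
Total quadratic residues among the 3: 1.

1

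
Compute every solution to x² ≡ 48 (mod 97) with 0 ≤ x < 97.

97 ≡ 1 (mod 4), so we find a root by search.
Trying successive values, 40² = 1600 ≡ 48 (mod 97). The other root is 97 − 40 = 57.

40, 57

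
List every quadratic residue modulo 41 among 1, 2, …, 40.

Square k = 1,…,20 (k and 41−k give the same square):
1²=1, 2²=4, 3²=9, 4²=16, 5²=25, 6²=36, 7²≡8, 8²≡23, 9²≡40, 10²≡18, 11²≡39, 12²≡21, 13²≡5, 14²≡32, 15²≡20, 16²≡10, 17²≡2, 18²≡37, 19²≡33, 20²≡31 (mod 41).
So the quadratic residues mod 41 are {1, 2, 4, 5, 8, 9, 10, 16, 18, 20, 21, 23, 25, 31, 32, 33, 36, 37, 39, 40}.

1,2,4,5,8,9,10,16,18,20,21,23,25,31,32,33,36,37,39,40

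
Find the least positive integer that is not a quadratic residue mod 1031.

(2/1031) = +1, so 2 is a residue.
(3/1031) = +1, so 3 is a residue.
(4/1031) = +1, so 4 is a residue.
(5/1031) = +1, so 5 is a residue.
(6/1031) = +1, so 6 is a residue.
(7/1031) = −1, so 7 is the smallest positive non-residue mod 1031.

7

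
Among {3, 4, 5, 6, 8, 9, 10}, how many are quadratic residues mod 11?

(3/11) = +1 → QR.
(4/11) = +1 → QR.
(5/11) = +1 → QR.
(6/11) = -1 → non-residue.
(8/11) = -1 → non-residue.
(9/11) = +1 → QR.
(10/11) = -1 → non-residue.
Total quadratic residues among the 7: 4.

4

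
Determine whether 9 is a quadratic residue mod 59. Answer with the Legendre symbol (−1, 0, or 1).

Euler's criterion: (9/59) ≡ 9^29 (mod 59).
9^2 ≡ 22 (mod 59)
9^4 ≡ 12 (mod 59)
9^8 ≡ 26 (mod 59)
9^16 ≡ 27 (mod 59)
9^29 = 9^(16+8+4+1) ≡ 1 (mod 59).
Result is 1, so (9/59) = 1.

1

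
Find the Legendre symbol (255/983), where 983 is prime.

Euler's criterion: (255/983) ≡ 255^491 (mod 983).
255^2 ≡ 147 (mod 983)
255^4 ≡ 966 (mod 983)
255^8 ≡ 289 (mod 983)
255^16 ≡ 949 (mod 983)
255^32 ≡ 173 (mod 983)
255^64 ≡ 439 (mod 983)
255^128 ≡ 53 (mod 983)
255^256 ≡ 843 (mod 983)
255^491 = 255^(256+128+64+32+8+2+1) ≡ 1 (mod 983).
Result is 1, so (255/983) = 1.

1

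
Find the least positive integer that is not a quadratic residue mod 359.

7

(2/359) = +1, so 2 is a residue.
(3/359) = +1, so 3 is a residue.
(4/359) = +1, so 4 is a residue.
(5/359) = +1, so 5 is a residue.
(6/359) = +1, so 6 is a residue.
(7/359) = −1, so 7 is the smallest positive non-residue mod 359.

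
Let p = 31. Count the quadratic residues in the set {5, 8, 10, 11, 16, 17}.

4

(5/31) = +1 → QR.
(8/31) = +1 → QR.
(10/31) = +1 → QR.
(11/31) = -1 → non-residue.
(16/31) = +1 → QR.
(17/31) = -1 → non-residue.
Total quadratic residues among the 6: 4.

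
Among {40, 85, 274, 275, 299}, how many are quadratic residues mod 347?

3

(40/347) = +1 → QR.
(85/347) = +1 → QR.
(274/347) = -1 → non-residue.
(275/347) = +1 → QR.
(299/347) = -1 → non-residue.
Total quadratic residues among the 5: 3.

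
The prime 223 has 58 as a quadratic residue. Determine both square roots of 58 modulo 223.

110, 113

Since 223 ≡ 3 (mod 4), a square root of 58 is 58^((223+1)/4) = 58^56 mod 223.
Repeated squaring: 58^2≡19, 58^4≡138, 58^8≡89, 58^16≡116, 58^32≡76 (mod 223).
58^56 = 58^(32+16+8) ≡ 110 (mod 223).
Check: 110² = 12100 ≡ 58 (mod 223). The two roots are 110 and 113.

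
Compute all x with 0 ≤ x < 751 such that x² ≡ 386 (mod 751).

272, 479

Since 751 ≡ 3 (mod 4), a square root of 386 is 386^((751+1)/4) = 386^188 mod 751.
Repeated squaring: 386^2≡298, 386^4≡186, 386^8≡50, 386^16≡247, 386^32≡178, 386^64≡142, 386^128≡638 (mod 751).
386^188 = 386^(128+32+16+8+4) ≡ 479 (mod 751).
Check: 479² = 229441 ≡ 386 (mod 751). The two roots are 272 and 479.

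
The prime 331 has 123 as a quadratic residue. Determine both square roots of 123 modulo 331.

139, 192

Since 331 ≡ 3 (mod 4), a square root of 123 is 123^((331+1)/4) = 123^83 mod 331.
Repeated squaring: 123^2≡234, 123^4≡141, 123^8≡21, 123^16≡110, 123^32≡184, 123^64≡94 (mod 331).
123^83 = 123^(64+16+2+1) ≡ 139 (mod 331).
Check: 139² = 19321 ≡ 123 (mod 331). The two roots are 139 and 192.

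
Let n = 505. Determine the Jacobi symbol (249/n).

Reciprocity: 249 ≡ 1 and 505 ≡ 1 (mod 4), so (249/505) = +(505/249).
Reduce top mod 249: now compute (7/249).
Reciprocity: 7 ≡ 3 and 249 ≡ 1 (mod 4), so (7/249) = +(249/7).
Reduce top mod 7: now compute (4/7).
Pull out 2^2: since 7 ≡ 7 (mod 8), (2/7) = +1, so (2/7)^2 = +1.
Reached (1/7) = 1. Collecting the sign flips along the way, the symbol is +1.

1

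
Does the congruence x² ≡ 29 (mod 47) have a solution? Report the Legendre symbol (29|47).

Euler's criterion: (29/47) ≡ 29^23 (mod 47).
29^2 ≡ 42 (mod 47)
29^4 ≡ 25 (mod 47)
29^8 ≡ 14 (mod 47)
29^16 ≡ 8 (mod 47)
29^23 = 29^(16+4+2+1) ≡ 46 (mod 47).
Result is 46 ≡ −1, so (29/47) = −1.

-1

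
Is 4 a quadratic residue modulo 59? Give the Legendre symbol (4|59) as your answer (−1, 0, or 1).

Pull out 2^2: since 59 ≡ 3 (mod 8), (2/59) = -1, so (2/59)^2 = +1.
Reached (1/59) = 1. Collecting the sign flips along the way, the symbol is +1.

1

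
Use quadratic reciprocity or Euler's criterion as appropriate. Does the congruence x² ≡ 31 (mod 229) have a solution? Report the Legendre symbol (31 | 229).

-1

Reciprocity: 31 ≡ 3 and 229 ≡ 1 (mod 4), so (31/229) = +(229/31).
Reduce top mod 31: now compute (12/31).
Pull out 2^2: since 31 ≡ 7 (mod 8), (2/31) = +1, so (2/31)^2 = +1.
Reciprocity: 3 ≡ 3 and 31 ≡ 3 (mod 4), so (3/31) = −(31/3).
Reduce top mod 3: now compute (1/3).
Reached (1/3) = 1. Collecting the sign flips along the way, the symbol is -1.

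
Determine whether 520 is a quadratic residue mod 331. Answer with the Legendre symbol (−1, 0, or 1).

First reduce: 520 ≡ 189 (mod 331).
Reciprocity: 189 ≡ 1 and 331 ≡ 3 (mod 4), so (189/331) = +(331/189).
Reduce top mod 189: now compute (142/189).
Pull out 2: since 189 ≡ 5 (mod 8), (2/189) = -1.
Reciprocity: 71 ≡ 3 and 189 ≡ 1 (mod 4), so (71/189) = +(189/71).
Reduce top mod 71: now compute (47/71).
Reciprocity: 47 ≡ 3 and 71 ≡ 3 (mod 4), so (47/71) = −(71/47).
Reduce top mod 47: now compute (24/47).
Pull out 2^3: since 47 ≡ 7 (mod 8), (2/47) = +1, so (2/47)^3 = +1.
Reciprocity: 3 ≡ 3 and 47 ≡ 3 (mod 4), so (3/47) = −(47/3).
Reduce top mod 3: now compute (2/3).
Pull out 2: since 3 ≡ 3 (mod 8), (2/3) = -1.
Reached (1/3) = 1. Collecting the sign flips along the way, the symbol is +1.

1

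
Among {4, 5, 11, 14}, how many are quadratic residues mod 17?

1

(4/17) = +1 → QR.
(5/17) = -1 → non-residue.
(11/17) = -1 → non-residue.
(14/17) = -1 → non-residue.
Total quadratic residues among the 4: 1.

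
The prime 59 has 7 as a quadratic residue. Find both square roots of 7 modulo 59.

19, 40

Since 59 ≡ 3 (mod 4), a square root of 7 is 7^((59+1)/4) = 7^15 mod 59.
Repeated squaring: 7^2≡49, 7^4≡41, 7^8≡29 (mod 59).
7^15 = 7^(8+4+2+1) ≡ 19 (mod 59).
Check: 19² = 361 ≡ 7 (mod 59). The two roots are 19 and 40.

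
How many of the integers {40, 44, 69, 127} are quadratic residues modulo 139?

(40/139) = -1 → non-residue.
(44/139) = +1 → QR.
(69/139) = +1 → QR.
(127/139) = +1 → QR.
Total quadratic residues among the 4: 3.

3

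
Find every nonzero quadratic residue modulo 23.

1, 2, 3, 4, 6, 8, 9, 12, 13, 16, 18

Square k = 1,…,11 (k and 23−k give the same square):
1²=1, 2²=4, 3²=9, 4²=16, 5²≡2, 6²≡13, 7²≡3, 8²≡18, 9²≡12, 10²≡8, 11²≡6 (mod 23).
So the quadratic residues mod 23 are {1, 2, 3, 4, 6, 8, 9, 12, 13, 16, 18}.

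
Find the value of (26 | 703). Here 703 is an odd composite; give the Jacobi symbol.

Pull out 2: since 703 ≡ 7 (mod 8), (2/703) = +1.
Reciprocity: 13 ≡ 1 and 703 ≡ 3 (mod 4), so (13/703) = +(703/13).
Reduce top mod 13: now compute (1/13).
Reached (1/13) = 1. Collecting the sign flips along the way, the symbol is +1.

1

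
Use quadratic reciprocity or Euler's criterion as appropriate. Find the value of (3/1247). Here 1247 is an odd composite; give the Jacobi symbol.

1

Reciprocity: 3 ≡ 3 and 1247 ≡ 3 (mod 4), so (3/1247) = −(1247/3).
Reduce top mod 3: now compute (2/3).
Pull out 2: since 3 ≡ 3 (mod 8), (2/3) = -1.
Reached (1/3) = 1. Collecting the sign flips along the way, the symbol is +1.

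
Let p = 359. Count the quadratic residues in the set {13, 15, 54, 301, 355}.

(13/359) = -1 → non-residue.
(15/359) = +1 → QR.
(54/359) = +1 → QR.
(301/359) = +1 → QR.
(355/359) = -1 → non-residue.
Total quadratic residues among the 5: 3.

3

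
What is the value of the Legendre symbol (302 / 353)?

-1

Pull out 2: since 353 ≡ 1 (mod 8), (2/353) = +1.
Reciprocity: 151 ≡ 3 and 353 ≡ 1 (mod 4), so (151/353) = +(353/151).
Reduce top mod 151: now compute (51/151).
Reciprocity: 51 ≡ 3 and 151 ≡ 3 (mod 4), so (51/151) = −(151/51).
Reduce top mod 51: now compute (49/51).
Reciprocity: 49 ≡ 1 and 51 ≡ 3 (mod 4), so (49/51) = +(51/49).
Reduce top mod 49: now compute (2/49).
Pull out 2: since 49 ≡ 1 (mod 8), (2/49) = +1.
Reached (1/49) = 1. Collecting the sign flips along the way, the symbol is -1.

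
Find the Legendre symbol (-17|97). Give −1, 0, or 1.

First reduce: -17 ≡ 80 (mod 97).
Pull out 2^4: since 97 ≡ 1 (mod 8), (2/97) = +1, so (2/97)^4 = +1.
Reciprocity: 5 ≡ 1 and 97 ≡ 1 (mod 4), so (5/97) = +(97/5).
Reduce top mod 5: now compute (2/5).
Pull out 2: since 5 ≡ 5 (mod 8), (2/5) = -1.
Reached (1/5) = 1. Collecting the sign flips along the way, the symbol is -1.

-1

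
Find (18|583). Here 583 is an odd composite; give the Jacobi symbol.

1

Pull out 2: since 583 ≡ 7 (mod 8), (2/583) = +1.
Reciprocity: 9 ≡ 1 and 583 ≡ 3 (mod 4), so (9/583) = +(583/9).
Reduce top mod 9: now compute (7/9).
Reciprocity: 7 ≡ 3 and 9 ≡ 1 (mod 4), so (7/9) = +(9/7).
Reduce top mod 7: now compute (2/7).
Pull out 2: since 7 ≡ 7 (mod 8), (2/7) = +1.
Reached (1/7) = 1. Collecting the sign flips along the way, the symbol is +1.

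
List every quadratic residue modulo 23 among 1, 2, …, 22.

Square k = 1,…,11 (k and 23−k give the same square):
1²=1, 2²=4, 3²=9, 4²=16, 5²≡2, 6²≡13, 7²≡3, 8²≡18, 9²≡12, 10²≡8, 11²≡6 (mod 23).
So the quadratic residues mod 23 are {1, 2, 3, 4, 6, 8, 9, 12, 13, 16, 18}.

1,2,3,4,6,8,9,12,13,16,18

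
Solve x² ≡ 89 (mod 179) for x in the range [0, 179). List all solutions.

39, 140

Since 179 ≡ 3 (mod 4), a square root of 89 is 89^((179+1)/4) = 89^45 mod 179.
Repeated squaring: 89^2≡45, 89^4≡56, 89^8≡93, 89^16≡57, 89^32≡27 (mod 179).
89^45 = 89^(32+8+4+1) ≡ 39 (mod 179).
Check: 39² = 1521 ≡ 89 (mod 179). The two roots are 39 and 140.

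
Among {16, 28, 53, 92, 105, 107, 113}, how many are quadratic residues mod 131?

(16/131) = +1 → QR.
(28/131) = +1 → QR.
(53/131) = +1 → QR.
(92/131) = -1 → non-residue.
(105/131) = +1 → QR.
(107/131) = +1 → QR.
(113/131) = +1 → QR.
Total quadratic residues among the 7: 6.

6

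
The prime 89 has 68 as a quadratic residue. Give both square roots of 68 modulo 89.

35, 54

89 ≡ 1 (mod 4), so we find a root by search.
Trying successive values, 35² = 1225 ≡ 68 (mod 89). The other root is 89 − 35 = 54.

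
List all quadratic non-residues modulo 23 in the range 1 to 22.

Square k = 1,…,11 (k and 23−k give the same square):
1²=1, 2²=4, 3²=9, 4²=16, 5²≡2, 6²≡13, 7²≡3, 8²≡18, 9²≡12, 10²≡8, 11²≡6 (mod 23).
The residues are {1, 2, 3, 4, 6, 8, 9, 12, 13, 16, 18}; the non-residues are the remaining 11 nonzero classes.

5, 7, 10, 11, 14, 15, 17, 19, 20, 21, 22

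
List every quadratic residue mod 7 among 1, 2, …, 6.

1, 2, 4

Square k = 1,…,3 (k and 7−k give the same square):
1²=1, 2²=4, 3²≡2 (mod 7).
So the quadratic residues mod 7 are {1, 2, 4}.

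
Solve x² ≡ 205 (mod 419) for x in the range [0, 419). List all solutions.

Since 419 ≡ 3 (mod 4), a square root of 205 is 205^((419+1)/4) = 205^105 mod 419.
Repeated squaring: 205^2≡125, 205^4≡122, 205^8≡219, 205^16≡195, 205^32≡315, 205^64≡341 (mod 419).
205^105 = 205^(64+32+8+1) ≡ 144 (mod 419).
Check: 144² = 20736 ≡ 205 (mod 419). The two roots are 144 and 275.

144, 275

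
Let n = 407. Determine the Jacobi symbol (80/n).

-1

Pull out 2^4: since 407 ≡ 7 (mod 8), (2/407) = +1, so (2/407)^4 = +1.
Reciprocity: 5 ≡ 1 and 407 ≡ 3 (mod 4), so (5/407) = +(407/5).
Reduce top mod 5: now compute (2/5).
Pull out 2: since 5 ≡ 5 (mod 8), (2/5) = -1.
Reached (1/5) = 1. Collecting the sign flips along the way, the symbol is -1.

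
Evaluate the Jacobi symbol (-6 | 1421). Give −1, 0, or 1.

1

First reduce: -6 ≡ 1415 (mod 1421).
Reciprocity: 1415 ≡ 3 and 1421 ≡ 1 (mod 4), so (1415/1421) = +(1421/1415).
Reduce top mod 1415: now compute (6/1415).
Pull out 2: since 1415 ≡ 7 (mod 8), (2/1415) = +1.
Reciprocity: 3 ≡ 3 and 1415 ≡ 3 (mod 4), so (3/1415) = −(1415/3).
Reduce top mod 3: now compute (2/3).
Pull out 2: since 3 ≡ 3 (mod 8), (2/3) = -1.
Reached (1/3) = 1. Collecting the sign flips along the way, the symbol is +1.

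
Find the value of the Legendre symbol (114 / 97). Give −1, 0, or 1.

-1

First reduce: 114 ≡ 17 (mod 97).
Reciprocity: 17 ≡ 1 and 97 ≡ 1 (mod 4), so (17/97) = +(97/17).
Reduce top mod 17: now compute (12/17).
Pull out 2^2: since 17 ≡ 1 (mod 8), (2/17) = +1, so (2/17)^2 = +1.
Reciprocity: 3 ≡ 3 and 17 ≡ 1 (mod 4), so (3/17) = +(17/3).
Reduce top mod 3: now compute (2/3).
Pull out 2: since 3 ≡ 3 (mod 8), (2/3) = -1.
Reached (1/3) = 1. Collecting the sign flips along the way, the symbol is -1.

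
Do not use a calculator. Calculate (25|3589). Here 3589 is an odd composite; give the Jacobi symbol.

Reciprocity: 25 ≡ 1 and 3589 ≡ 1 (mod 4), so (25/3589) = +(3589/25).
Reduce top mod 25: now compute (14/25).
Pull out 2: since 25 ≡ 1 (mod 8), (2/25) = +1.
Reciprocity: 7 ≡ 3 and 25 ≡ 1 (mod 4), so (7/25) = +(25/7).
Reduce top mod 7: now compute (4/7).
Pull out 2^2: since 7 ≡ 7 (mod 8), (2/7) = +1, so (2/7)^2 = +1.
Reached (1/7) = 1. Collecting the sign flips along the way, the symbol is +1.

1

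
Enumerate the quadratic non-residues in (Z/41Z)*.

3 6 7 11 12 13 14 15 17 19 22 24 26 27 28 29 30 34 35 38

Square k = 1,…,20 (k and 41−k give the same square):
1²=1, 2²=4, 3²=9, 4²=16, 5²=25, 6²=36, 7²≡8, 8²≡23, 9²≡40, 10²≡18, 11²≡39, 12²≡21, 13²≡5, 14²≡32, 15²≡20, 16²≡10, 17²≡2, 18²≡37, 19²≡33, 20²≡31 (mod 41).
The residues are {1, 2, 4, 5, 8, 9, 10, 16, 18, 20, 21, 23, 25, 31, 32, 33, 36, 37, 39, 40}; the non-residues are the remaining 20 nonzero classes.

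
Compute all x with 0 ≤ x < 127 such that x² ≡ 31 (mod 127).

44, 83

Since 127 ≡ 3 (mod 4), a square root of 31 is 31^((127+1)/4) = 31^32 mod 127.
Repeated squaring: 31^2≡72, 31^4≡104, 31^8≡21, 31^16≡60, 31^32≡44 (mod 127).
31^32 = 31^(32) ≡ 44 (mod 127).
Check: 44² = 1936 ≡ 31 (mod 127). The two roots are 44 and 83.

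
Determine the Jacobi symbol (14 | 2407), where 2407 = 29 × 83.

Pull out 2: since 2407 ≡ 7 (mod 8), (2/2407) = +1.
Reciprocity: 7 ≡ 3 and 2407 ≡ 3 (mod 4), so (7/2407) = −(2407/7).
Reduce top mod 7: now compute (6/7).
Pull out 2: since 7 ≡ 7 (mod 8), (2/7) = +1.
Reciprocity: 3 ≡ 3 and 7 ≡ 3 (mod 4), so (3/7) = −(7/3).
Reduce top mod 3: now compute (1/3).
Reached (1/3) = 1. Collecting the sign flips along the way, the symbol is +1.

1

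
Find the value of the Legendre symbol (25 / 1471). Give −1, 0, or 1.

1

Reciprocity: 25 ≡ 1 and 1471 ≡ 3 (mod 4), so (25/1471) = +(1471/25).
Reduce top mod 25: now compute (21/25).
Reciprocity: 21 ≡ 1 and 25 ≡ 1 (mod 4), so (21/25) = +(25/21).
Reduce top mod 21: now compute (4/21).
Pull out 2^2: since 21 ≡ 5 (mod 8), (2/21) = -1, so (2/21)^2 = +1.
Reached (1/21) = 1. Collecting the sign flips along the way, the symbol is +1.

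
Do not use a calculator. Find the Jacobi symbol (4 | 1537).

Pull out 2^2: since 1537 ≡ 1 (mod 8), (2/1537) = +1, so (2/1537)^2 = +1.
Reached (1/1537) = 1. Collecting the sign flips along the way, the symbol is +1.

1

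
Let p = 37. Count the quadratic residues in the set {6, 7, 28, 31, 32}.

2

(6/37) = -1 → non-residue.
(7/37) = +1 → QR.
(28/37) = +1 → QR.
(31/37) = -1 → non-residue.
(32/37) = -1 → non-residue.
Total quadratic residues among the 5: 2.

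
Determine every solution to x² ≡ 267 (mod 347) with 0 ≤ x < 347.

Since 347 ≡ 3 (mod 4), a square root of 267 is 267^((347+1)/4) = 267^87 mod 347.
Repeated squaring: 267^2≡154, 267^4≡120, 267^8≡173, 267^16≡87, 267^32≡282, 267^64≡61 (mod 347).
267^87 = 267^(64+16+4+2+1) ≡ 31 (mod 347).
Check: 31² = 961 ≡ 267 (mod 347). The two roots are 31 and 316.

31, 316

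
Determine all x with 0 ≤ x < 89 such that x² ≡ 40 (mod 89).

29, 60

89 ≡ 1 (mod 4), so we find a root by search.
Trying successive values, 29² = 841 ≡ 40 (mod 89). The other root is 89 − 29 = 60.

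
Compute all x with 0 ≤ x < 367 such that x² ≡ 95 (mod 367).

Since 367 ≡ 3 (mod 4), a square root of 95 is 95^((367+1)/4) = 95^92 mod 367.
Repeated squaring: 95^2≡217, 95^4≡113, 95^8≡291, 95^16≡271, 95^32≡41, 95^64≡213 (mod 367).
95^92 = 95^(64+16+8+4) ≡ 126 (mod 367).
Check: 126² = 15876 ≡ 95 (mod 367). The two roots are 126 and 241.

126, 241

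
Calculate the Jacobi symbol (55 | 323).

Reciprocity: 55 ≡ 3 and 323 ≡ 3 (mod 4), so (55/323) = −(323/55).
Reduce top mod 55: now compute (48/55).
Pull out 2^4: since 55 ≡ 7 (mod 8), (2/55) = +1, so (2/55)^4 = +1.
Reciprocity: 3 ≡ 3 and 55 ≡ 3 (mod 4), so (3/55) = −(55/3).
Reduce top mod 3: now compute (1/3).
Reached (1/3) = 1. Collecting the sign flips along the way, the symbol is +1.

1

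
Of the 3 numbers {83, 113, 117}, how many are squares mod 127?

(83/127) = -1 → non-residue.
(113/127) = +1 → QR.
(117/127) = +1 → QR.
Total quadratic residues among the 3: 2.

2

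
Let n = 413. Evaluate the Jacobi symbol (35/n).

0

Reciprocity: 35 ≡ 3 and 413 ≡ 1 (mod 4), so (35/413) = +(413/35).
Reduce top mod 35: now compute (28/35).
Pull out 2^2: since 35 ≡ 3 (mod 8), (2/35) = -1, so (2/35)^2 = +1.
Reciprocity: 7 ≡ 3 and 35 ≡ 3 (mod 4), so (7/35) = −(35/7).
Reduce top mod 7: now compute (0/7).
Top reduces to 0: gcd > 1, so the symbol is 0.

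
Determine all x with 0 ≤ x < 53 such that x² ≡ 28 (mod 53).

9, 44

53 ≡ 1 (mod 4), so we find a root by search.
Trying successive values, 9² = 81 ≡ 28 (mod 53). The other root is 53 − 9 = 44.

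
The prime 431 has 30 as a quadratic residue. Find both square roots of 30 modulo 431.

106, 325

Since 431 ≡ 3 (mod 4), a square root of 30 is 30^((431+1)/4) = 30^108 mod 431.
Repeated squaring: 30^2≡38, 30^4≡151, 30^8≡389, 30^16≡40, 30^32≡307, 30^64≡291 (mod 431).
30^108 = 30^(64+32+8+4) ≡ 106 (mod 431).
Check: 106² = 11236 ≡ 30 (mod 431). The two roots are 106 and 325.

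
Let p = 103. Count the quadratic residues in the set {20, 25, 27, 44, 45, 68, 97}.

(20/103) = -1 → non-residue.
(25/103) = +1 → QR.
(27/103) = -1 → non-residue.
(44/103) = -1 → non-residue.
(45/103) = -1 → non-residue.
(68/103) = +1 → QR.
(97/103) = +1 → QR.
Total quadratic residues among the 7: 3.

3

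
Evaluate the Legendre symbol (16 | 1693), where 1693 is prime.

1

Pull out 2^4: since 1693 ≡ 5 (mod 8), (2/1693) = -1, so (2/1693)^4 = +1.
Reached (1/1693) = 1. Collecting the sign flips along the way, the symbol is +1.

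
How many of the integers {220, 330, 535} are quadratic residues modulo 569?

(220/569) = -1 → non-residue.
(330/569) = +1 → QR.
(535/569) = +1 → QR.
Total quadratic residues among the 3: 2.

2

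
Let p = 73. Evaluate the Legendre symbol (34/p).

Pull out 2: since 73 ≡ 1 (mod 8), (2/73) = +1.
Reciprocity: 17 ≡ 1 and 73 ≡ 1 (mod 4), so (17/73) = +(73/17).
Reduce top mod 17: now compute (5/17).
Reciprocity: 5 ≡ 1 and 17 ≡ 1 (mod 4), so (5/17) = +(17/5).
Reduce top mod 5: now compute (2/5).
Pull out 2: since 5 ≡ 5 (mod 8), (2/5) = -1.
Reached (1/5) = 1. Collecting the sign flips along the way, the symbol is -1.

-1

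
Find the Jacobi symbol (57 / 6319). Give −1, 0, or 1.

1

Reciprocity: 57 ≡ 1 and 6319 ≡ 3 (mod 4), so (57/6319) = +(6319/57).
Reduce top mod 57: now compute (49/57).
Reciprocity: 49 ≡ 1 and 57 ≡ 1 (mod 4), so (49/57) = +(57/49).
Reduce top mod 49: now compute (8/49).
Pull out 2^3: since 49 ≡ 1 (mod 8), (2/49) = +1, so (2/49)^3 = +1.
Reached (1/49) = 1. Collecting the sign flips along the way, the symbol is +1.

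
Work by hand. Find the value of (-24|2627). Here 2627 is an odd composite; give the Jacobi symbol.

First reduce: -24 ≡ 2603 (mod 2627).
Reciprocity: 2603 ≡ 3 and 2627 ≡ 3 (mod 4), so (2603/2627) = −(2627/2603).
Reduce top mod 2603: now compute (24/2603).
Pull out 2^3: since 2603 ≡ 3 (mod 8), (2/2603) = -1, so (2/2603)^3 = -1.
Reciprocity: 3 ≡ 3 and 2603 ≡ 3 (mod 4), so (3/2603) = −(2603/3).
Reduce top mod 3: now compute (2/3).
Pull out 2: since 3 ≡ 3 (mod 8), (2/3) = -1.
Reached (1/3) = 1. Collecting the sign flips along the way, the symbol is +1.

1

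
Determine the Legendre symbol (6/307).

Euler's criterion: (6/307) ≡ 6^153 (mod 307).
6^2 ≡ 36 (mod 307)
6^4 ≡ 68 (mod 307)
6^8 ≡ 19 (mod 307)
6^16 ≡ 54 (mod 307)
6^32 ≡ 153 (mod 307)
6^64 ≡ 77 (mod 307)
6^128 ≡ 96 (mod 307)
6^153 = 6^(128+16+8+1) ≡ 1 (mod 307).
Result is 1, so (6/307) = 1.

1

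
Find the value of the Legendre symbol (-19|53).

First reduce: -19 ≡ 34 (mod 53).
Pull out 2: since 53 ≡ 5 (mod 8), (2/53) = -1.
Reciprocity: 17 ≡ 1 and 53 ≡ 1 (mod 4), so (17/53) = +(53/17).
Reduce top mod 17: now compute (2/17).
Pull out 2: since 17 ≡ 1 (mod 8), (2/17) = +1.
Reached (1/17) = 1. Collecting the sign flips along the way, the symbol is -1.

-1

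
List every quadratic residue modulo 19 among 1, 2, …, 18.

Square k = 1,…,9 (k and 19−k give the same square):
1²=1, 2²=4, 3²=9, 4²=16, 5²≡6, 6²≡17, 7²≡11, 8²≡7, 9²≡5 (mod 19).
So the quadratic residues mod 19 are {1, 4, 5, 6, 7, 9, 11, 16, 17}.

1, 4, 5, 6, 7, 9, 11, 16, 17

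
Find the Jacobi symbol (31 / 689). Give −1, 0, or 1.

1

Reciprocity: 31 ≡ 3 and 689 ≡ 1 (mod 4), so (31/689) = +(689/31).
Reduce top mod 31: now compute (7/31).
Reciprocity: 7 ≡ 3 and 31 ≡ 3 (mod 4), so (7/31) = −(31/7).
Reduce top mod 7: now compute (3/7).
Reciprocity: 3 ≡ 3 and 7 ≡ 3 (mod 4), so (3/7) = −(7/3).
Reduce top mod 3: now compute (1/3).
Reached (1/3) = 1. Collecting the sign flips along the way, the symbol is +1.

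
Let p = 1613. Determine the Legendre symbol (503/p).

1

Reciprocity: 503 ≡ 3 and 1613 ≡ 1 (mod 4), so (503/1613) = +(1613/503).
Reduce top mod 503: now compute (104/503).
Pull out 2^3: since 503 ≡ 7 (mod 8), (2/503) = +1, so (2/503)^3 = +1.
Reciprocity: 13 ≡ 1 and 503 ≡ 3 (mod 4), so (13/503) = +(503/13).
Reduce top mod 13: now compute (9/13).
Reciprocity: 9 ≡ 1 and 13 ≡ 1 (mod 4), so (9/13) = +(13/9).
Reduce top mod 9: now compute (4/9).
Pull out 2^2: since 9 ≡ 1 (mod 8), (2/9) = +1, so (2/9)^2 = +1.
Reached (1/9) = 1. Collecting the sign flips along the way, the symbol is +1.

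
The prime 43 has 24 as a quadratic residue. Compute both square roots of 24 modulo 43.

14, 29

Since 43 ≡ 3 (mod 4), a square root of 24 is 24^((43+1)/4) = 24^11 mod 43.
Repeated squaring: 24^2≡17, 24^4≡31, 24^8≡15 (mod 43).
24^11 = 24^(8+2+1) ≡ 14 (mod 43).
Check: 14² = 196 ≡ 24 (mod 43). The two roots are 14 and 29.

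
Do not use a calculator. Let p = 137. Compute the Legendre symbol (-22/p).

1

First reduce: -22 ≡ 115 (mod 137).
Reciprocity: 115 ≡ 3 and 137 ≡ 1 (mod 4), so (115/137) = +(137/115).
Reduce top mod 115: now compute (22/115).
Pull out 2: since 115 ≡ 3 (mod 8), (2/115) = -1.
Reciprocity: 11 ≡ 3 and 115 ≡ 3 (mod 4), so (11/115) = −(115/11).
Reduce top mod 11: now compute (5/11).
Reciprocity: 5 ≡ 1 and 11 ≡ 3 (mod 4), so (5/11) = +(11/5).
Reduce top mod 5: now compute (1/5).
Reached (1/5) = 1. Collecting the sign flips along the way, the symbol is +1.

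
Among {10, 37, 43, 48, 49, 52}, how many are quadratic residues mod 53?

(10/53) = +1 → QR.
(37/53) = +1 → QR.
(43/53) = +1 → QR.
(48/53) = -1 → non-residue.
(49/53) = +1 → QR.
(52/53) = +1 → QR.
Total quadratic residues among the 6: 5.

5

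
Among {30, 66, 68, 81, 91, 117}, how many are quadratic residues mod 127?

(30/127) = +1 → QR.
(66/127) = -1 → non-residue.
(68/127) = +1 → QR.
(81/127) = +1 → QR.
(91/127) = -1 → non-residue.
(117/127) = +1 → QR.
Total quadratic residues among the 6: 4.

4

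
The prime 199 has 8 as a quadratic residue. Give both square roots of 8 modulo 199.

40, 159

Since 199 ≡ 3 (mod 4), a square root of 8 is 8^((199+1)/4) = 8^50 mod 199.
Repeated squaring: 8^2≡64, 8^4≡116, 8^8≡123, 8^16≡5, 8^32≡25 (mod 199).
8^50 = 8^(32+16+2) ≡ 40 (mod 199).
Check: 40² = 1600 ≡ 8 (mod 199). The two roots are 40 and 159.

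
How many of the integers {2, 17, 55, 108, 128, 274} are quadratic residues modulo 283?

0

(2/283) = -1 → non-residue.
(17/283) = -1 → non-residue.
(55/283) = -1 → non-residue.
(108/283) = -1 → non-residue.
(128/283) = -1 → non-residue.
(274/283) = -1 → non-residue.
Total quadratic residues among the 6: 0.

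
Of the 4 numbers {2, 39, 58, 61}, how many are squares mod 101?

1

(2/101) = -1 → non-residue.
(39/101) = -1 → non-residue.
(58/101) = +1 → QR.
(61/101) = -1 → non-residue.
Total quadratic residues among the 4: 1.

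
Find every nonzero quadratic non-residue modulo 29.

2, 3, 8, 10, 11, 12, 14, 15, 17, 18, 19, 21, 26, 27

Square k = 1,…,14 (k and 29−k give the same square):
1²=1, 2²=4, 3²=9, 4²=16, 5²=25, 6²≡7, 7²≡20, 8²≡6, 9²≡23, 10²≡13, 11²≡5, 12²≡28, 13²≡24, 14²≡22 (mod 29).
The residues are {1, 4, 5, 6, 7, 9, 13, 16, 20, 22, 23, 24, 25, 28}; the non-residues are the remaining 14 nonzero classes.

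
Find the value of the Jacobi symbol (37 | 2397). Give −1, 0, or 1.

-1

Reciprocity: 37 ≡ 1 and 2397 ≡ 1 (mod 4), so (37/2397) = +(2397/37).
Reduce top mod 37: now compute (29/37).
Reciprocity: 29 ≡ 1 and 37 ≡ 1 (mod 4), so (29/37) = +(37/29).
Reduce top mod 29: now compute (8/29).
Pull out 2^3: since 29 ≡ 5 (mod 8), (2/29) = -1, so (2/29)^3 = -1.
Reached (1/29) = 1. Collecting the sign flips along the way, the symbol is -1.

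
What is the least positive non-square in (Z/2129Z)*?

3

(2/2129) = +1, so 2 is a residue.
(3/2129) = −1, so 3 is the smallest positive non-residue mod 2129.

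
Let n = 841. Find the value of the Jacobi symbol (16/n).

Pull out 2^4: since 841 ≡ 1 (mod 8), (2/841) = +1, so (2/841)^4 = +1.
Reached (1/841) = 1. Collecting the sign flips along the way, the symbol is +1.

1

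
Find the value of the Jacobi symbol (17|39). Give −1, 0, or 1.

Reciprocity: 17 ≡ 1 and 39 ≡ 3 (mod 4), so (17/39) = +(39/17).
Reduce top mod 17: now compute (5/17).
Reciprocity: 5 ≡ 1 and 17 ≡ 1 (mod 4), so (5/17) = +(17/5).
Reduce top mod 5: now compute (2/5).
Pull out 2: since 5 ≡ 5 (mod 8), (2/5) = -1.
Reached (1/5) = 1. Collecting the sign flips along the way, the symbol is -1.

-1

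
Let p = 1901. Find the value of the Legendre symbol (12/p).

Pull out 2^2: since 1901 ≡ 5 (mod 8), (2/1901) = -1, so (2/1901)^2 = +1.
Reciprocity: 3 ≡ 3 and 1901 ≡ 1 (mod 4), so (3/1901) = +(1901/3).
Reduce top mod 3: now compute (2/3).
Pull out 2: since 3 ≡ 3 (mod 8), (2/3) = -1.
Reached (1/3) = 1. Collecting the sign flips along the way, the symbol is -1.

-1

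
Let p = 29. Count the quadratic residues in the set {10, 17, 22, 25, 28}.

3

(10/29) = -1 → non-residue.
(17/29) = -1 → non-residue.
(22/29) = +1 → QR.
(25/29) = +1 → QR.
(28/29) = +1 → QR.
Total quadratic residues among the 5: 3.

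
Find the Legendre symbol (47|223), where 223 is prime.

Euler's criterion: (47/223) ≡ 47^111 (mod 223).
47^2 ≡ 202 (mod 223)
47^4 ≡ 218 (mod 223)
47^8 ≡ 25 (mod 223)
47^16 ≡ 179 (mod 223)
47^32 ≡ 152 (mod 223)
47^64 ≡ 135 (mod 223)
47^111 = 47^(64+32+8+4+2+1) ≡ 1 (mod 223).
Result is 1, so (47/223) = 1.

1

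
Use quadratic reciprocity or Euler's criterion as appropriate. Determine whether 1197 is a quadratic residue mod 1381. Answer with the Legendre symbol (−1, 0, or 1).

-1

Reciprocity: 1197 ≡ 1 and 1381 ≡ 1 (mod 4), so (1197/1381) = +(1381/1197).
Reduce top mod 1197: now compute (184/1197).
Pull out 2^3: since 1197 ≡ 5 (mod 8), (2/1197) = -1, so (2/1197)^3 = -1.
Reciprocity: 23 ≡ 3 and 1197 ≡ 1 (mod 4), so (23/1197) = +(1197/23).
Reduce top mod 23: now compute (1/23).
Reached (1/23) = 1. Collecting the sign flips along the way, the symbol is -1.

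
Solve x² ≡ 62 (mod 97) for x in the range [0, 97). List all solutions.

97 ≡ 1 (mod 4), so we find a root by search.
Trying successive values, 16² = 256 ≡ 62 (mod 97). The other root is 97 − 16 = 81.

16, 81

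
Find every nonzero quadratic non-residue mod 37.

Square k = 1,…,18 (k and 37−k give the same square):
1²=1, 2²=4, 3²=9, 4²=16, 5²=25, 6²=36, 7²≡12, 8²≡27, 9²≡7, 10²≡26, 11²≡10, 12²≡33, 13²≡21, 14²≡11, 15²≡3, 16²≡34, 17²≡30, 18²≡28 (mod 37).
The residues are {1, 3, 4, 7, 9, 10, 11, 12, 16, 21, 25, 26, 27, 28, 30, 33, 34, 36}; the non-residues are the remaining 18 nonzero classes.

2, 5, 6, 8, 13, 14, 15, 17, 18, 19, 20, 22, 23, 24, 29, 31, 32, 35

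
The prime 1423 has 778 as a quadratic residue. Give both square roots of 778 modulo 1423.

Since 1423 ≡ 3 (mod 4), a square root of 778 is 778^((1423+1)/4) = 778^356 mod 1423.
Repeated squaring: 778^2≡509, 778^4≡95, 778^8≡487, 778^16≡951, 778^32≡796, 778^64≡381, 778^128≡15, 778^256≡225 (mod 1423).
778^356 = 778^(256+64+32+4) ≡ 1041 (mod 1423).
Check: 1041² = 1083681 ≡ 778 (mod 1423). The two roots are 382 and 1041.

382, 1041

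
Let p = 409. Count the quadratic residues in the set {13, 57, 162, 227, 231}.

3

(13/409) = -1 → non-residue.
(57/409) = -1 → non-residue.
(162/409) = +1 → QR.
(227/409) = +1 → QR.
(231/409) = +1 → QR.
Total quadratic residues among the 5: 3.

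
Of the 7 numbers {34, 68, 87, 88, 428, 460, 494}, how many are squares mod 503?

1

(34/503) = -1 → non-residue.
(68/503) = -1 → non-residue.
(87/503) = -1 → non-residue.
(88/503) = +1 → QR.
(428/503) = -1 → non-residue.
(460/503) = -1 → non-residue.
(494/503) = -1 → non-residue.
Total quadratic residues among the 7: 1.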